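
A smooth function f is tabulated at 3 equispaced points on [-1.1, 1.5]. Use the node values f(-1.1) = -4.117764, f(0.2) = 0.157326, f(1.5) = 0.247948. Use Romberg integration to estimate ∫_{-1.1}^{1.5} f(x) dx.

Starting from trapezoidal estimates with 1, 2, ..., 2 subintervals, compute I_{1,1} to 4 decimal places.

I_{0,0} (trapezoid, 1 panel, h=2.6000): -5.030761
I_{1,0} (trapezoid, 2 panels, h=1.3000): -2.310857
I_{1,1} = -2.310857 + (-2.310857 − (-5.030761))/3 = -1.404222

-1.4042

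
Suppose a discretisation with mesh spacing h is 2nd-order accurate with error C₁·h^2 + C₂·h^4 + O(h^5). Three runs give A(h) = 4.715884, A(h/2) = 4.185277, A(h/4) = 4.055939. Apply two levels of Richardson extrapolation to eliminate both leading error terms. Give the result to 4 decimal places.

First eliminate the h^2 term (factor 2^2 = 4):
  B₁ = (4·4.185277 − 4.715884)/3 = 4.008408
  B₂ = (4·4.055939 − 4.185277)/3 = 4.012826
Then eliminate the h^4 term (factor 2^4 = 16):
  (16·4.012826 − 4.008408)/15 = 4.013121

4.0131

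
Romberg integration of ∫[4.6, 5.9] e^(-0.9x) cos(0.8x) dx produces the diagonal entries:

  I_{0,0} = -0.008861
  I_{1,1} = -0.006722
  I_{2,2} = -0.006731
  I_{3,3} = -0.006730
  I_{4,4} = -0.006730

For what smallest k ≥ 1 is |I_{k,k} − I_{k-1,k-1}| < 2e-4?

|I_{1,1} − I_{0,0}| = 0.002139 ≥ 2e-4
|I_{2,2} − I_{1,1}| = 0.000009 < 2e-4

k = 2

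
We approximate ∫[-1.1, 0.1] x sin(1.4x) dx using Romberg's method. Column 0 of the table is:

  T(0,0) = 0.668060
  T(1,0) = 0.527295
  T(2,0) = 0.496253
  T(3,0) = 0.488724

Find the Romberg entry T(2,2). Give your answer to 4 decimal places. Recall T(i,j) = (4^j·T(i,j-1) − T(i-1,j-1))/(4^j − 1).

0.4863

Richardson extrapolation on the trapezoidal column (denominator 4−1=3):
T(1,1) = 0.527295 + (0.527295 − 0.668060)/3 = 0.480373
T(2,1) = (4·0.496253 − 0.527295) / 3 = 0.485906
T(2,2) = 0.485906 + (0.485906 − 0.480373)/15 = 0.486275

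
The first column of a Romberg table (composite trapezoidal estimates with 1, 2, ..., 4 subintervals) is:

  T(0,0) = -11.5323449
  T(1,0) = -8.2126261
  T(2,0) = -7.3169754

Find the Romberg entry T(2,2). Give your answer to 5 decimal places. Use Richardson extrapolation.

-7.01258

Richardson extrapolation on the trapezoidal column (denominator 4−1=3):
T(1,1) = (4·(-8.2126261) − (-11.5323449)) / 3 = -7.1060532
T(2,1) = (4·(-7.3169754) − (-8.2126261)) / 3 = -7.0184252
T(2,2) = -7.0184252 + (-7.0184252 − (-7.1060532))/15 = -7.0125833
(Column j=1 coincides with Simpson's rule on the same nodes.)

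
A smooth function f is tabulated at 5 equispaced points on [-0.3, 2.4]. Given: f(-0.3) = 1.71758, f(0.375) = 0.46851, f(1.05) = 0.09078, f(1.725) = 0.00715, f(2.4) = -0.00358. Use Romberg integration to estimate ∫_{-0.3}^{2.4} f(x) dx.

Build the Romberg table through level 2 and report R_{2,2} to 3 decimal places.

R_{0,0} (trapezoid, 1 panel, h=2.7000): 2.31390
R_{1,0} (trapezoid, 2 panels, h=1.3500): 1.27950
R_{2,0} (trapezoid, 4 panels, h=0.6750): 0.96082
R_{1,1} = 1.27950 + (1.27950 − 2.31390)/3 = 0.93470
R_{2,1} = 0.96082 + (0.96082 − 1.27950)/3 = 0.85459
R_{2,2} = 0.85459 + (0.85459 − 0.93470)/15 = 0.84925

0.849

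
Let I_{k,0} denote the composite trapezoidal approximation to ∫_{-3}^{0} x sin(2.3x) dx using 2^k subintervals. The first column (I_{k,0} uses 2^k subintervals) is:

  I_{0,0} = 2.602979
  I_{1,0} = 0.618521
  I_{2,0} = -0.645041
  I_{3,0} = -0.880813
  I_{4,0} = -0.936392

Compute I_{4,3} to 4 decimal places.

Richardson extrapolation on the trapezoidal column (denominator 4−1=3):
I_{2,1} = -0.645041 + (-0.645041 − 0.618521)/3 = -1.066228
I_{3,1} = -0.880813 + (-0.880813 − (-0.645041))/3 = -0.959404
I_{4,1} = -0.936392 + (-0.936392 − (-0.880813))/3 = -0.954918
I_{3,2} = -0.959404 + (-0.959404 − (-1.066228))/15 = -0.952282
I_{4,2} = -0.954918 + (-0.954918 − (-0.959404))/15 = -0.954619
I_{4,3} = (64·(-0.954619) − (-0.952282)) / 63 = -0.954656

-0.9547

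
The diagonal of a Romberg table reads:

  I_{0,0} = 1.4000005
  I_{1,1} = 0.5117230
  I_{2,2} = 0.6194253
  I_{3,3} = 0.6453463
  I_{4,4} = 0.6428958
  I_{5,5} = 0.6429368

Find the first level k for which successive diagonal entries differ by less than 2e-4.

|I_{1,1} − I_{0,0}| = 0.8882775 ≥ 2e-4
|I_{2,2} − I_{1,1}| = 0.1077023 ≥ 2e-4
|I_{3,3} − I_{2,2}| = 0.0259210 ≥ 2e-4
|I_{4,4} − I_{3,3}| = 0.0024505 ≥ 2e-4
|I_{5,5} − I_{4,4}| = 0.0000410 < 2e-4

k = 5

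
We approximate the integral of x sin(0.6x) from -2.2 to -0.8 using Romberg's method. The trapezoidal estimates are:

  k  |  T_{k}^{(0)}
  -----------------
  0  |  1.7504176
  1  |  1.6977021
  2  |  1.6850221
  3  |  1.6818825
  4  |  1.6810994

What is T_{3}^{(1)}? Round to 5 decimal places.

1.68084

Richardson extrapolation on the trapezoidal column (denominator 4−1=3):
T_{3}^{(1)} = 1.6818825 + (1.6818825 − 1.6850221)/3 = 1.6808360
(Column j=1 coincides with Simpson's rule on the same nodes.)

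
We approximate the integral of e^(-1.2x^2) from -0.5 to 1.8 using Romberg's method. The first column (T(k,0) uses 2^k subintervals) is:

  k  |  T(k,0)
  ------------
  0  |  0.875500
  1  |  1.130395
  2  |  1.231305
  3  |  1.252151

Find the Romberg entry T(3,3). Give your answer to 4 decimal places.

1.2586

T(1,1) = (4·1.130395 − 0.875500) / 3 = 1.215360
T(2,1) = 1.231305 + (1.231305 − 1.130395)/3 = 1.264942
T(3,1) = 1.252151 + (1.252151 − 1.231305)/3 = 1.259100
T(2,2) = 1.264942 + (1.264942 − 1.215360)/15 = 1.268247
T(3,2) = 1.259100 + (1.259100 − 1.264942)/15 = 1.258711
T(3,3) = (64·1.258711 − 1.268247) / 63 = 1.258560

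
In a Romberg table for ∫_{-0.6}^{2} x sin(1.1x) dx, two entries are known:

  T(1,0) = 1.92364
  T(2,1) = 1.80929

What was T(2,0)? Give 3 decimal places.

From T(2,1) = (4·T(2,0) − T(1,0))/3, solve for T(2,0):
4·T(2,0) = 3·1.80929 + 1.92364 = 7.35151
T(2,0) = 1.83788

1.838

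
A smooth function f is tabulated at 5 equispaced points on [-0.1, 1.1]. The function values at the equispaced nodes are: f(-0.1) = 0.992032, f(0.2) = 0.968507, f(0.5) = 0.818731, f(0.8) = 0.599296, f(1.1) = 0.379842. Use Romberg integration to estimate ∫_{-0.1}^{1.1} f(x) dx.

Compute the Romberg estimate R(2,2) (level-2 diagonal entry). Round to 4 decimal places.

R(0,0) (trapezoid, 1 panel, h=1.2000): 0.823124
R(1,0) (trapezoid, 2 panels, h=0.6000): 0.902801
R(2,0) (trapezoid, 4 panels, h=0.3000): 0.921741
R(1,1) = 0.902801 + (0.902801 − 0.823124)/3 = 0.929360
R(2,1) = 0.921741 + (0.921741 − 0.902801)/3 = 0.928054
R(2,2) = 0.928054 + (0.928054 − 0.929360)/15 = 0.927967

0.9280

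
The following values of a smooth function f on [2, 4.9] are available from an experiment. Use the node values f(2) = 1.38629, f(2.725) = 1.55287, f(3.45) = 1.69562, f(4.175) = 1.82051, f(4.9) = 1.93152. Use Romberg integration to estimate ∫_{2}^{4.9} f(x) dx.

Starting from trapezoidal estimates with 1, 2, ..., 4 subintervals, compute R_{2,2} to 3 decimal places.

4.882

R_{0,0} (trapezoid, 1 panel, h=2.9000): 4.81082
R_{1,0} (trapezoid, 2 panels, h=1.4500): 4.86406
R_{2,0} (trapezoid, 4 panels, h=0.7250): 4.87773
R_{1,1} = 4.86406 + (4.86406 − 4.81082)/3 = 4.88181
R_{2,1} = 4.87773 + (4.87773 − 4.86406)/3 = 4.88229
R_{2,2} = 4.88229 + (4.88229 − 4.88181)/15 = 4.88232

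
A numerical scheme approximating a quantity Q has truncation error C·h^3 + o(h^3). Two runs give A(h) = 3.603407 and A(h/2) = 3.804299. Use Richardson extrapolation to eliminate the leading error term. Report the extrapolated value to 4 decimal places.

3.8330

The leading error scales as h^3; refining by a factor of 2 reduces it by 2^3 = 8.
Extrapolated value = (8·A(h/2) − A(h)) / (8 − 1)
= (8·3.804299 − 3.603407) / 7
= 26.830985 / 7 = 3.832998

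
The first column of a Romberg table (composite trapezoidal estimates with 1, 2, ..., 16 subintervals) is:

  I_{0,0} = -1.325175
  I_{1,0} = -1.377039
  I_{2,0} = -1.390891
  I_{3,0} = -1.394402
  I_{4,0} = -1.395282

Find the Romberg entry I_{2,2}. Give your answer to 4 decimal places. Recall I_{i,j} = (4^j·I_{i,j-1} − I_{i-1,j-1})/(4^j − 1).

Richardson extrapolation on the trapezoidal column (denominator 4−1=3):
I_{1,1} = (4·(-1.377039) − (-1.325175)) / 3 = -1.394327
I_{2,1} = -1.390891 + (-1.390891 − (-1.377039))/3 = -1.395508
I_{2,2} = -1.395508 + (-1.395508 − (-1.394327))/15 = -1.395587
(Column j=1 coincides with Simpson's rule on the same nodes.)

-1.3956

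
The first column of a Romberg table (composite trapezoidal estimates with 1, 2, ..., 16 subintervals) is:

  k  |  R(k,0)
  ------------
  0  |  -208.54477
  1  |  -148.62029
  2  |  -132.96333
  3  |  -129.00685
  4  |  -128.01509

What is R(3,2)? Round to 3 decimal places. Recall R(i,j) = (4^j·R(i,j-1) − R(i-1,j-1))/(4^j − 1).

-127.684

R(2,1) = -132.96333 + (-132.96333 − (-148.62029))/3 = -127.74434
R(3,1) = (4·(-129.00685) − (-132.96333)) / 3 = -127.68802
R(3,2) = -127.68802 + (-127.68802 − (-127.74434))/15 = -127.68427
(Column j=1 coincides with Simpson's rule on the same nodes.)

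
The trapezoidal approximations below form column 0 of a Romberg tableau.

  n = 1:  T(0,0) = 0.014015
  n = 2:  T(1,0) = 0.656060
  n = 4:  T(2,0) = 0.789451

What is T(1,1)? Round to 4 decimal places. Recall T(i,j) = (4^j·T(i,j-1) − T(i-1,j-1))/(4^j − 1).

0.8701

Richardson extrapolation on the trapezoidal column (denominator 4−1=3):
T(1,1) = (4·0.656060 − 0.014015) / 3 = 0.870075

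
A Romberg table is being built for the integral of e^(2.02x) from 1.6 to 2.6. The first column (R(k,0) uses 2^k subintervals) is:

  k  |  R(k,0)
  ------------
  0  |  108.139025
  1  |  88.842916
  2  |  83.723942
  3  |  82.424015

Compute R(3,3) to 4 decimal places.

81.9889

Richardson extrapolation on the trapezoidal column (denominator 4−1=3):
R(1,1) = (4·88.842916 − 108.139025) / 3 = 82.410880
R(2,1) = 83.723942 + (83.723942 − 88.842916)/3 = 82.017617
R(3,1) = (4·82.424015 − 83.723942) / 3 = 81.990706
R(2,2) = 82.017617 + (82.017617 − 82.410880)/15 = 81.991399
R(3,2) = (16·81.990706 − 82.017617) / 15 = 81.988912
R(3,3) = (64·81.988912 − 81.991399) / 63 = 81.988873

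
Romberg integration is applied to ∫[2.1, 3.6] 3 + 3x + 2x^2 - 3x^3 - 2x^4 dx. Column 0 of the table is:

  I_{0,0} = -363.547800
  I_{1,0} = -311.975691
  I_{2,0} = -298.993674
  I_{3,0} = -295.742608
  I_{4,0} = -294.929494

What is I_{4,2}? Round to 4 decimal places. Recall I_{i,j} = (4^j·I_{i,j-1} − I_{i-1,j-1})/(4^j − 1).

I_{3,1} = -295.742608 + (-295.742608 − (-298.993674))/3 = -294.658919
I_{4,1} = (4·(-294.929494) − (-295.742608)) / 3 = -294.658456
I_{4,2} = (16·(-294.658456) − (-294.658919)) / 15 = -294.658425
(Column j=1 coincides with Simpson's rule on the same nodes.)

-294.6584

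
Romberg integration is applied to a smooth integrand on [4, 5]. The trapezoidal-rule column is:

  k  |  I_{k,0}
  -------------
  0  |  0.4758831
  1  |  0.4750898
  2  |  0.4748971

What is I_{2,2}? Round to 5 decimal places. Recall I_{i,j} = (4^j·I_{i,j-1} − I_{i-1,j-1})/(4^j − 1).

0.47483

Richardson extrapolation on the trapezoidal column (denominator 4−1=3):
I_{1,1} = (4·0.4750898 − 0.4758831) / 3 = 0.4748254
I_{2,1} = (4·0.4748971 − 0.4750898) / 3 = 0.4748329
I_{2,2} = (16·0.4748329 − 0.4748254) / 15 = 0.4748334
(Column j=1 coincides with Simpson's rule on the same nodes.)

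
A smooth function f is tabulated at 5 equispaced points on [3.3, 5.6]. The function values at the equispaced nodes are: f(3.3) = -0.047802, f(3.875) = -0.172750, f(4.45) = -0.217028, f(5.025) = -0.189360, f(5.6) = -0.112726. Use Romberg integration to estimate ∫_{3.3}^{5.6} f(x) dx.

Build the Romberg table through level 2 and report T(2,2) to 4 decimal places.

T(0,0) (trapezoid, 1 panel, h=2.3000): -0.184607
T(1,0) (trapezoid, 2 panels, h=1.1500): -0.341886
T(2,0) (trapezoid, 4 panels, h=0.5750): -0.379156
T(1,1) = -0.341886 + (-0.341886 − (-0.184607))/3 = -0.394312
T(2,1) = -0.379156 + (-0.379156 − (-0.341886))/3 = -0.391579
T(2,2) = -0.391579 + (-0.391579 − (-0.394312))/15 = -0.391397

-0.3914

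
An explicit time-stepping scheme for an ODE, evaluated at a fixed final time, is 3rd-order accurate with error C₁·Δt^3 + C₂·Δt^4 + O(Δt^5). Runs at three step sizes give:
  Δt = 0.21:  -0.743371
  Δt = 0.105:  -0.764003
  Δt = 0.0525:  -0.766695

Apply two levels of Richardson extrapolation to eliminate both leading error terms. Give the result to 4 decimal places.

-0.7671

First eliminate the Δt^3 term (factor 2^3 = 8):
  B₁ = (8·(-0.764003) − (-0.743371))/7 = -0.766950
  B₂ = (8·(-0.766695) − (-0.764003))/7 = -0.767080
Then eliminate the Δt^4 term (factor 2^4 = 16):
  (16·(-0.767080) − (-0.766950))/15 = -0.767089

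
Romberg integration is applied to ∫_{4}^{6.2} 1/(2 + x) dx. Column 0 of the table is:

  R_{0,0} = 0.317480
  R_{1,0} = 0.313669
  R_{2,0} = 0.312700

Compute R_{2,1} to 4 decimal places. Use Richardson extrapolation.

0.3124

R_{2,1} = 0.312700 + (0.312700 − 0.313669)/3 = 0.312377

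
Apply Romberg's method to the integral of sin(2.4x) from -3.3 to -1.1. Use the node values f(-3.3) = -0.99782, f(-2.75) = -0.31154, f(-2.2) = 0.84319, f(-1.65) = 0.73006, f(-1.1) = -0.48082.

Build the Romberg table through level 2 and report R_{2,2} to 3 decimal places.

0.322

R_{0,0} (trapezoid, 1 panel, h=2.2000): -1.62650
R_{1,0} (trapezoid, 2 panels, h=1.1000): 0.11426
R_{2,0} (trapezoid, 4 panels, h=0.5500): 0.28731
R_{1,1} = 0.11426 + (0.11426 − (-1.62650))/3 = 0.69451
R_{2,1} = 0.28731 + (0.28731 − 0.11426)/3 = 0.34499
R_{2,2} = 0.34499 + (0.34499 − 0.69451)/15 = 0.32169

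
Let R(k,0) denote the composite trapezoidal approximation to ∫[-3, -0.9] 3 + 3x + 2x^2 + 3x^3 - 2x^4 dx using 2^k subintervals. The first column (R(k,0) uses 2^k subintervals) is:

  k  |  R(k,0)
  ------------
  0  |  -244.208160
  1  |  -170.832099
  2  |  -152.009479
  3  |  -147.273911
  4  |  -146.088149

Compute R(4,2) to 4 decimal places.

Richardson extrapolation on the trapezoidal column (denominator 4−1=3):
R(3,1) = (4·(-147.273911) − (-152.009479)) / 3 = -145.695388
R(4,1) = (4·(-146.088149) − (-147.273911)) / 3 = -145.692895
R(4,2) = (16·(-145.692895) − (-145.695388)) / 15 = -145.692729

-145.6927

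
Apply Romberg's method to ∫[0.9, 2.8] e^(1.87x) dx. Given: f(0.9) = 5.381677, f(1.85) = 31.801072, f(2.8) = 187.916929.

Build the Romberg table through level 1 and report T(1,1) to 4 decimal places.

101.4926

T(0,0) (trapezoid, 1 panel, h=1.9000): 183.633676
T(1,0) (trapezoid, 2 panels, h=0.9500): 122.027856
T(1,1) = 122.027856 + (122.027856 − 183.633676)/3 = 101.492583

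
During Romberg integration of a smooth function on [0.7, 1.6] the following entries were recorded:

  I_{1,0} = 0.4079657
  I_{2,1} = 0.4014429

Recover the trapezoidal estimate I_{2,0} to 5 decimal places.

From I_{2,1} = (4·I_{2,0} − I_{1,0})/3, solve for I_{2,0}:
4·I_{2,0} = 3·0.4014429 + 0.4079657 = 1.6122944
I_{2,0} = 0.4030736

0.40307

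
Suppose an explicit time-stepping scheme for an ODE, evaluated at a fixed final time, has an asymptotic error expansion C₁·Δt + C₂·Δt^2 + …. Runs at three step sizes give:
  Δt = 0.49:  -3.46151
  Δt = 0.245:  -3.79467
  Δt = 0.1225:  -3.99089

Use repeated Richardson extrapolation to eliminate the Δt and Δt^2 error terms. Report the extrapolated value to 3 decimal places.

First eliminate the Δt term (factor 2^1 = 2):
  B₁ = (2·(-3.79467) − (-3.46151))/1 = -4.12783
  B₂ = (2·(-3.99089) − (-3.79467))/1 = -4.18711
Then eliminate the Δt^2 term (factor 2^2 = 4):
  (4·(-4.18711) − (-4.12783))/3 = -4.20687

-4.207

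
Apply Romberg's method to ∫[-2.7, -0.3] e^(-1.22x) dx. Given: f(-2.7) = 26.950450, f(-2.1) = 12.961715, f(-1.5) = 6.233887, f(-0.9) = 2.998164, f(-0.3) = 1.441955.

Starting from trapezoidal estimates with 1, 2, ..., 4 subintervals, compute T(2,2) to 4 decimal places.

20.9139

T(0,0) (trapezoid, 1 panel, h=2.4000): 34.070886
T(1,0) (trapezoid, 2 panels, h=1.2000): 24.516107
T(2,0) (trapezoid, 4 panels, h=0.6000): 21.833981
T(1,1) = 24.516107 + (24.516107 − 34.070886)/3 = 21.331181
T(2,1) = 21.833981 + (21.833981 − 24.516107)/3 = 20.939939
T(2,2) = 20.939939 + (20.939939 − 21.331181)/15 = 20.913856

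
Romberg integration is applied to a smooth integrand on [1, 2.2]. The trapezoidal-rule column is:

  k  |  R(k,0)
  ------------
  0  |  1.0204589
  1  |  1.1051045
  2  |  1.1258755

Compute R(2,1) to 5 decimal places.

1.13280

R(2,1) = 1.1258755 + (1.1258755 − 1.1051045)/3 = 1.1327992
(Column j=1 coincides with Simpson's rule on the same nodes.)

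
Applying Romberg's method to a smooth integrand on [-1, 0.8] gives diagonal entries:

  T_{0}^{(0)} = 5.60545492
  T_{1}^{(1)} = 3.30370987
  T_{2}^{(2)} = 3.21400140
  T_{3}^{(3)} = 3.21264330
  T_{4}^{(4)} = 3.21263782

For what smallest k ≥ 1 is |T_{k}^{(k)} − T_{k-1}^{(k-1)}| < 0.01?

k = 3

|T_{1}^{(1)} − T_{0}^{(0)}| = 2.30174505 ≥ 0.01
|T_{2}^{(2)} − T_{1}^{(1)}| = 0.08970847 ≥ 0.01
|T_{3}^{(3)} − T_{2}^{(2)}| = 0.00135810 < 0.01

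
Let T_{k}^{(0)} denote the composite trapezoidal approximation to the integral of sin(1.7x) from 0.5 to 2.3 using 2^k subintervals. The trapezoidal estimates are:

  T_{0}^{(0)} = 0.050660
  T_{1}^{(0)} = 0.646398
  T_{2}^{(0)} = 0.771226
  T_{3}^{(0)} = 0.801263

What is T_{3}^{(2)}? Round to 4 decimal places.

0.8112

T_{2}^{(1)} = 0.771226 + (0.771226 − 0.646398)/3 = 0.812835
T_{3}^{(1)} = 0.801263 + (0.801263 − 0.771226)/3 = 0.811275
T_{3}^{(2)} = (16·0.811275 − 0.812835) / 15 = 0.811171
(Column j=1 coincides with Simpson's rule on the same nodes.)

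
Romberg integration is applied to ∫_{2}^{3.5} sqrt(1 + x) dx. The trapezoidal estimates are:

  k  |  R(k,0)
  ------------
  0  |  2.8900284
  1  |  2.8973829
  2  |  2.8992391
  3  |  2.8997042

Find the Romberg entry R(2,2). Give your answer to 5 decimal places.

R(1,1) = 2.8973829 + (2.8973829 − 2.8900284)/3 = 2.8998344
R(2,1) = (4·2.8992391 − 2.8973829) / 3 = 2.8998578
R(2,2) = (16·2.8998578 − 2.8998344) / 15 = 2.8998594

2.89986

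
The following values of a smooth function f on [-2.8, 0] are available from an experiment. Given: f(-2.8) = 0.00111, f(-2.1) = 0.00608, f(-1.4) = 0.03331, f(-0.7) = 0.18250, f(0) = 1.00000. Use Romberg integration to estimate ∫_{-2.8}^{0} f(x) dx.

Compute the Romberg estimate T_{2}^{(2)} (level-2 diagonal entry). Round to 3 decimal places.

0.418

T_{0}^{(0)} (trapezoid, 1 panel, h=2.8000): 1.40155
T_{1}^{(0)} (trapezoid, 2 panels, h=1.4000): 0.74741
T_{2}^{(0)} (trapezoid, 4 panels, h=0.7000): 0.50571
T_{1}^{(1)} = 0.74741 + (0.74741 − 1.40155)/3 = 0.52936
T_{2}^{(1)} = 0.50571 + (0.50571 − 0.74741)/3 = 0.42514
T_{2}^{(2)} = 0.42514 + (0.42514 − 0.52936)/15 = 0.41819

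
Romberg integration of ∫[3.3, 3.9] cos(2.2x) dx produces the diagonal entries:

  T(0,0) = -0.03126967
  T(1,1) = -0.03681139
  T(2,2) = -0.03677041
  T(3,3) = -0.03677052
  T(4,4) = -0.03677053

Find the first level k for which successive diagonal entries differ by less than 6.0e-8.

|T(1,1) − T(0,0)| = 0.00554172 ≥ 6.0e-8
|T(2,2) − T(1,1)| = 0.00004098 ≥ 6.0e-8
|T(3,3) − T(2,2)| = 0.00000011 ≥ 6.0e-8
|T(4,4) − T(3,3)| = 0.00000001 < 6.0e-8

k = 4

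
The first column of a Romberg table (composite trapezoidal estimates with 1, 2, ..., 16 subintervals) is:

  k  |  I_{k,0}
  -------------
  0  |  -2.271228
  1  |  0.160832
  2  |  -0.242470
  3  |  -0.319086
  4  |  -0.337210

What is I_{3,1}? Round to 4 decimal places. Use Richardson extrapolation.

I_{3,1} = -0.319086 + (-0.319086 − (-0.242470))/3 = -0.344625

-0.3446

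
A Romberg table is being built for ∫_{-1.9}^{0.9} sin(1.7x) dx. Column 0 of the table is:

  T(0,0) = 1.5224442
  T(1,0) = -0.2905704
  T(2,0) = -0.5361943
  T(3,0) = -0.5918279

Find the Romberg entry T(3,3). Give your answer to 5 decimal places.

Richardson extrapolation on the trapezoidal column (denominator 4−1=3):
T(1,1) = (4·(-0.2905704) − 1.5224442) / 3 = -0.8949086
T(2,1) = (4·(-0.5361943) − (-0.2905704)) / 3 = -0.6180689
T(3,1) = (4·(-0.5918279) − (-0.5361943)) / 3 = -0.6103724
T(2,2) = -0.6180689 + (-0.6180689 − (-0.8949086))/15 = -0.5996129
T(3,2) = (16·(-0.6103724) − (-0.6180689)) / 15 = -0.6098593
T(3,3) = (64·(-0.6098593) − (-0.5996129)) / 63 = -0.6100219
(Column j=1 coincides with Simpson's rule on the same nodes.)

-0.61002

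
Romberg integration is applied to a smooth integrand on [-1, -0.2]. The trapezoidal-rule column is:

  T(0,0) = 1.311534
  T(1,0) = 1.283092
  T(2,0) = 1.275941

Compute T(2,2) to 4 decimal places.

T(1,1) = 1.283092 + (1.283092 − 1.311534)/3 = 1.273611
T(2,1) = 1.275941 + (1.275941 − 1.283092)/3 = 1.273557
T(2,2) = (16·1.273557 − 1.273611) / 15 = 1.273553

1.2736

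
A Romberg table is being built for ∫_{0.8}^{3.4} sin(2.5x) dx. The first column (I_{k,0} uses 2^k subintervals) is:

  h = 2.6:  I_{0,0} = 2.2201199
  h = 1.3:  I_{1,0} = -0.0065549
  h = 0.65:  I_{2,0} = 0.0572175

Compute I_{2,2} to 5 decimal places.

0.13363

Richardson extrapolation on the trapezoidal column (denominator 4−1=3):
I_{1,1} = (4·(-0.0065549) − 2.2201199) / 3 = -0.7487798
I_{2,1} = (4·0.0572175 − (-0.0065549)) / 3 = 0.0784750
I_{2,2} = 0.0784750 + (0.0784750 − (-0.7487798))/15 = 0.1336253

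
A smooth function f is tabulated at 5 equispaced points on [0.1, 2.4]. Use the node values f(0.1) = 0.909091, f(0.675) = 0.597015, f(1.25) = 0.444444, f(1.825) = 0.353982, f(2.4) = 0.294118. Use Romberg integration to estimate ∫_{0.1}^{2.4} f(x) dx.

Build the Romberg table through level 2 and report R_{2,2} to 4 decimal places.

R_{0,0} (trapezoid, 1 panel, h=2.3000): 1.383690
R_{1,0} (trapezoid, 2 panels, h=1.1500): 1.202956
R_{2,0} (trapezoid, 4 panels, h=0.5750): 1.148301
R_{1,1} = 1.202956 + (1.202956 − 1.383690)/3 = 1.142711
R_{2,1} = 1.148301 + (1.148301 − 1.202956)/3 = 1.130083
R_{2,2} = 1.130083 + (1.130083 − 1.142711)/15 = 1.129241

1.1292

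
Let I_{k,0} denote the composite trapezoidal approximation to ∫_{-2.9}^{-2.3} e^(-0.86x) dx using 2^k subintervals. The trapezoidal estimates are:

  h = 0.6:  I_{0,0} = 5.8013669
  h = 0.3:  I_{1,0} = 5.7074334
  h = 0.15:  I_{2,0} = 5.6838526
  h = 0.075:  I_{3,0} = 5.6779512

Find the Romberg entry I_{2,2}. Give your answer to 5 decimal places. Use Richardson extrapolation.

5.67598

I_{1,1} = 5.7074334 + (5.7074334 − 5.8013669)/3 = 5.6761222
I_{2,1} = (4·5.6838526 − 5.7074334) / 3 = 5.6759923
I_{2,2} = (16·5.6759923 − 5.6761222) / 15 = 5.6759836
(Column j=1 coincides with Simpson's rule on the same nodes.)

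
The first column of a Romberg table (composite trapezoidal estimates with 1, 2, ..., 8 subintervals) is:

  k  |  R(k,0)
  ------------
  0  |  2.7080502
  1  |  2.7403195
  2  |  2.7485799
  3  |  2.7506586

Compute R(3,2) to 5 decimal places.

Richardson extrapolation on the trapezoidal column (denominator 4−1=3):
R(2,1) = (4·2.7485799 − 2.7403195) / 3 = 2.7513334
R(3,1) = (4·2.7506586 − 2.7485799) / 3 = 2.7513515
R(3,2) = 2.7513515 + (2.7513515 − 2.7513334)/15 = 2.7513527

2.75135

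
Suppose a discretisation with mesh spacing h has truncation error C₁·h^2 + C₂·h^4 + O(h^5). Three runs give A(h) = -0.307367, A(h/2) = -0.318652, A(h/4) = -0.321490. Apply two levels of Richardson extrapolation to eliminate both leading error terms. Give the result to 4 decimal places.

-0.3224

First eliminate the h^2 term (factor 2^2 = 4):
  B₁ = (4·(-0.318652) − (-0.307367))/3 = -0.322414
  B₂ = (4·(-0.321490) − (-0.318652))/3 = -0.322436
Then eliminate the h^4 term (factor 2^4 = 16):
  (16·(-0.322436) − (-0.322414))/15 = -0.322437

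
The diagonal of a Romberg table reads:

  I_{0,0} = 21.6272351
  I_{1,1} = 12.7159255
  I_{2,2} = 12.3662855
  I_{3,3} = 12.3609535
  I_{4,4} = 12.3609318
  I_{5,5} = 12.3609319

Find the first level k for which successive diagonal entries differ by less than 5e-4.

|I_{1,1} − I_{0,0}| = 8.9113096 ≥ 5e-4
|I_{2,2} − I_{1,1}| = 0.3496400 ≥ 5e-4
|I_{3,3} − I_{2,2}| = 0.0053320 ≥ 5e-4
|I_{4,4} − I_{3,3}| = 0.0000217 < 5e-4

k = 4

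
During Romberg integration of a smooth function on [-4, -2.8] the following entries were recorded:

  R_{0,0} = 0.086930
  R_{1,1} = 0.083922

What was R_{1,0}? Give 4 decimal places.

0.0847

From R_{1,1} = (4·R_{1,0} − R_{0,0})/3, solve for R_{1,0}:
4·R_{1,0} = 3·0.083922 + 0.086930 = 0.338696
R_{1,0} = 0.084674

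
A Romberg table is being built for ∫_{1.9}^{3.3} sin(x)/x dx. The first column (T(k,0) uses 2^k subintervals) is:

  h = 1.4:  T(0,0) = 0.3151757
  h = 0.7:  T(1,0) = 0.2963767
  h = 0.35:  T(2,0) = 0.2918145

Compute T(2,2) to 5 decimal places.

T(1,1) = 0.2963767 + (0.2963767 − 0.3151757)/3 = 0.2901104
T(2,1) = (4·0.2918145 − 0.2963767) / 3 = 0.2902938
T(2,2) = 0.2902938 + (0.2902938 − 0.2901104)/15 = 0.2903060
(Column j=1 coincides with Simpson's rule on the same nodes.)

0.29031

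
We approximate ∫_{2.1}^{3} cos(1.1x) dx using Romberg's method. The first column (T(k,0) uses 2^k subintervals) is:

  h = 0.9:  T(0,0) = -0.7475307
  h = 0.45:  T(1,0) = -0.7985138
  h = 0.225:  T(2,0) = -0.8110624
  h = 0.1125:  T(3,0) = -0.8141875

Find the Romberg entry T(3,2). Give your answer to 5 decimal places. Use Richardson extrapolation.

-0.81523

Richardson extrapolation on the trapezoidal column (denominator 4−1=3):
T(2,1) = (4·(-0.8110624) − (-0.7985138)) / 3 = -0.8152453
T(3,1) = -0.8141875 + (-0.8141875 − (-0.8110624))/3 = -0.8152292
T(3,2) = -0.8152292 + (-0.8152292 − (-0.8152453))/15 = -0.8152281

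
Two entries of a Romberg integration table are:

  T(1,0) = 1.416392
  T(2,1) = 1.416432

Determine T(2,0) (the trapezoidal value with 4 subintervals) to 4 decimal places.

1.4164

From T(2,1) = (4·T(2,0) − T(1,0))/3, solve for T(2,0):
4·T(2,0) = 3·1.416432 + 1.416392 = 5.665688
T(2,0) = 1.416422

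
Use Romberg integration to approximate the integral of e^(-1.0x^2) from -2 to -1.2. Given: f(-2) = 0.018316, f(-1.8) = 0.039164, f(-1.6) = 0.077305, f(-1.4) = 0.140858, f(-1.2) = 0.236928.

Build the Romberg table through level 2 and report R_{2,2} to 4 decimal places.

R_{0,0} (trapezoid, 1 panel, h=0.8000): 0.102098
R_{1,0} (trapezoid, 2 panels, h=0.4000): 0.081971
R_{2,0} (trapezoid, 4 panels, h=0.2000): 0.076990
R_{1,1} = 0.081971 + (0.081971 − 0.102098)/3 = 0.075262
R_{2,1} = 0.076990 + (0.076990 − 0.081971)/3 = 0.075330
R_{2,2} = 0.075330 + (0.075330 − 0.075262)/15 = 0.075335

0.0753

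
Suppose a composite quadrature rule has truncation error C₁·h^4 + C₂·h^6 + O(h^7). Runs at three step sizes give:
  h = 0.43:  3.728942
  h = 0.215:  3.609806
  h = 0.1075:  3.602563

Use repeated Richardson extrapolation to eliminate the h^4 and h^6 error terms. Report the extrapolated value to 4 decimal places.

3.6021

First eliminate the h^4 term (factor 2^4 = 16):
  B₁ = (16·3.609806 − 3.728942)/15 = 3.601864
  B₂ = (16·3.602563 − 3.609806)/15 = 3.602080
Then eliminate the h^6 term (factor 2^6 = 64):
  (64·3.602080 − 3.601864)/63 = 3.602083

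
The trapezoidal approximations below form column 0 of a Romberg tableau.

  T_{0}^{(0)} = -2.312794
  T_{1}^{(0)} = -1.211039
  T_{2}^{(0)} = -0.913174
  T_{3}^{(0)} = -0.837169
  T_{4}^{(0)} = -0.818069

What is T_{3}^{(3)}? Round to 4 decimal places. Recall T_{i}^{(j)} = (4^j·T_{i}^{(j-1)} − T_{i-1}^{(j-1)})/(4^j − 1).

Richardson extrapolation on the trapezoidal column (denominator 4−1=3):
T_{1}^{(1)} = (4·(-1.211039) − (-2.312794)) / 3 = -0.843787
T_{2}^{(1)} = -0.913174 + (-0.913174 − (-1.211039))/3 = -0.813886
T_{3}^{(1)} = -0.837169 + (-0.837169 − (-0.913174))/3 = -0.811834
T_{2}^{(2)} = -0.813886 + (-0.813886 − (-0.843787))/15 = -0.811893
T_{3}^{(2)} = (16·(-0.811834) − (-0.813886)) / 15 = -0.811697
T_{3}^{(3)} = (64·(-0.811697) − (-0.811893)) / 63 = -0.811694

-0.8117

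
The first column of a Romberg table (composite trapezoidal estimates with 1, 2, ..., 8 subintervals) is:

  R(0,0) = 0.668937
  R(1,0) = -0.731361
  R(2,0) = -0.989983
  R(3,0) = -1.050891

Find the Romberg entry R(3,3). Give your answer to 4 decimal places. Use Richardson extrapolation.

-1.0709

R(1,1) = -0.731361 + (-0.731361 − 0.668937)/3 = -1.198127
R(2,1) = -0.989983 + (-0.989983 − (-0.731361))/3 = -1.076190
R(3,1) = (4·(-1.050891) − (-0.989983)) / 3 = -1.071194
R(2,2) = -1.076190 + (-1.076190 − (-1.198127))/15 = -1.068061
R(3,2) = -1.071194 + (-1.071194 − (-1.076190))/15 = -1.070861
R(3,3) = -1.070861 + (-1.070861 − (-1.068061))/63 = -1.070905
(Column j=1 coincides with Simpson's rule on the same nodes.)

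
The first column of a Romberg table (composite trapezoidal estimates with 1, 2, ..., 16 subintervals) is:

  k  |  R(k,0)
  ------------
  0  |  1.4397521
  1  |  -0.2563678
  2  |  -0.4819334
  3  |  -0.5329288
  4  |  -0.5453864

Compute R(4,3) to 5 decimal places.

R(2,1) = (4·(-0.4819334) − (-0.2563678)) / 3 = -0.5571219
R(3,1) = -0.5329288 + (-0.5329288 − (-0.4819334))/3 = -0.5499273
R(4,1) = -0.5453864 + (-0.5453864 − (-0.5329288))/3 = -0.5495389
R(3,2) = -0.5499273 + (-0.5499273 − (-0.5571219))/15 = -0.5494477
R(4,2) = (16·(-0.5495389) − (-0.5499273)) / 15 = -0.5495130
R(4,3) = -0.5495130 + (-0.5495130 − (-0.5494477))/63 = -0.5495140

-0.54951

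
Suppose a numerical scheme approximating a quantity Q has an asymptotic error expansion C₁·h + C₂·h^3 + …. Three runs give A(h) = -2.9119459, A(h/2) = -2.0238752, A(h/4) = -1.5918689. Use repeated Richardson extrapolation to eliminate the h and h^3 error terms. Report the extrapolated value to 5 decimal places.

First eliminate the h term (factor 2^1 = 2):
  B₁ = (2·(-2.0238752) − (-2.9119459))/1 = -1.1358045
  B₂ = (2·(-1.5918689) − (-2.0238752))/1 = -1.1598626
Then eliminate the h^3 term (factor 2^3 = 8):
  (8·(-1.1598626) − (-1.1358045))/7 = -1.1632995

-1.16330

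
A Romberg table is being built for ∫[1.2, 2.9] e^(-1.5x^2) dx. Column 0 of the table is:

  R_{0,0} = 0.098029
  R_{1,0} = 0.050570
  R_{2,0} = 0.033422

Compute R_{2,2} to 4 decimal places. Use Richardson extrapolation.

R_{1,1} = (4·0.050570 − 0.098029) / 3 = 0.034750
R_{2,1} = (4·0.033422 − 0.050570) / 3 = 0.027706
R_{2,2} = (16·0.027706 − 0.034750) / 15 = 0.027236

0.0272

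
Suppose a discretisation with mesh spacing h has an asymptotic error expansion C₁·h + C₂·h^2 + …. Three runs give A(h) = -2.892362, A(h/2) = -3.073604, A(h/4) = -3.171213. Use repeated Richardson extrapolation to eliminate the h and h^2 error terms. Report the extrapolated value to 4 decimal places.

First eliminate the h term (factor 2^1 = 2):
  B₁ = (2·(-3.073604) − (-2.892362))/1 = -3.254846
  B₂ = (2·(-3.171213) − (-3.073604))/1 = -3.268822
Then eliminate the h^2 term (factor 2^2 = 4):
  (4·(-3.268822) − (-3.254846))/3 = -3.273481

-3.2735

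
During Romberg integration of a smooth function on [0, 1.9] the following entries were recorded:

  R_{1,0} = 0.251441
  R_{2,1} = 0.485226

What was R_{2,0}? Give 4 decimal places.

0.4268

From R_{2,1} = (4·R_{2,0} − R_{1,0})/3, solve for R_{2,0}:
4·R_{2,0} = 3·0.485226 + 0.251441 = 1.707119
R_{2,0} = 0.426780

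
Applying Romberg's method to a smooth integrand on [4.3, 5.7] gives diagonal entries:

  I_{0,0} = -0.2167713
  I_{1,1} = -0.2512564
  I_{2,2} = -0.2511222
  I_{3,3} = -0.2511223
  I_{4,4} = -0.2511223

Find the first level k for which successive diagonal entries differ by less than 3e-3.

|I_{1,1} − I_{0,0}| = 0.0344851 ≥ 3e-3
|I_{2,2} − I_{1,1}| = 0.0001342 < 3e-3

k = 2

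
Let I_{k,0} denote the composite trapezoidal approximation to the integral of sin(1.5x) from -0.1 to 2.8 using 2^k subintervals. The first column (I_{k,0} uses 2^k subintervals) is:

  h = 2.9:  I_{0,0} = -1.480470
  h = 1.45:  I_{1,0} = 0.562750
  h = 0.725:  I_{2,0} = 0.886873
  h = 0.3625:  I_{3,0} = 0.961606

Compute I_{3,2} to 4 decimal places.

Richardson extrapolation on the trapezoidal column (denominator 4−1=3):
I_{2,1} = (4·0.886873 − 0.562750) / 3 = 0.994914
I_{3,1} = (4·0.961606 − 0.886873) / 3 = 0.986517
I_{3,2} = (16·0.986517 − 0.994914) / 15 = 0.985957

0.9860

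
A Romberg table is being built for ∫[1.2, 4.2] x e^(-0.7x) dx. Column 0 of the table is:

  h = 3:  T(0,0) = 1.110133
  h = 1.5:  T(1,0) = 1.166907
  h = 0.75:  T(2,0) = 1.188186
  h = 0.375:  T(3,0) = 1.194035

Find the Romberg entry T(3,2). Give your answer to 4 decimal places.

1.1960

T(2,1) = (4·1.188186 − 1.166907) / 3 = 1.195279
T(3,1) = 1.194035 + (1.194035 − 1.188186)/3 = 1.195985
T(3,2) = 1.195985 + (1.195985 − 1.195279)/15 = 1.196032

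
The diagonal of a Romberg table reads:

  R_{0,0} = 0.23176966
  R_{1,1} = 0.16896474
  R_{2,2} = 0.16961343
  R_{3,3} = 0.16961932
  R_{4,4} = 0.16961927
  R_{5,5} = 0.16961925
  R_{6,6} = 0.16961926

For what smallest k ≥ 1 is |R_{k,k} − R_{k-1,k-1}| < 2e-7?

k = 4

|R_{1,1} − R_{0,0}| = 0.06280492 ≥ 2e-7
|R_{2,2} − R_{1,1}| = 0.00064869 ≥ 2e-7
|R_{3,3} − R_{2,2}| = 0.00000589 ≥ 2e-7
|R_{4,4} − R_{3,3}| = 0.00000005 < 2e-7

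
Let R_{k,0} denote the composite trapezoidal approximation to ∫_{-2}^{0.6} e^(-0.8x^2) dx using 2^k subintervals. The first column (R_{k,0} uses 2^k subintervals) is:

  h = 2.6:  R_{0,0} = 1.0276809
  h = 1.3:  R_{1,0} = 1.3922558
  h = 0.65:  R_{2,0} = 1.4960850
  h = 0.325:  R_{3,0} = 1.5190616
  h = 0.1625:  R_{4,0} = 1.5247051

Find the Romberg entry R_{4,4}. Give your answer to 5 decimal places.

Richardson extrapolation on the trapezoidal column (denominator 4−1=3):
R_{1,1} = (4·1.3922558 − 1.0276809) / 3 = 1.5137808
R_{2,1} = (4·1.4960850 − 1.3922558) / 3 = 1.5306947
R_{3,1} = 1.5190616 + (1.5190616 − 1.4960850)/3 = 1.5267205
R_{4,1} = 1.5247051 + (1.5247051 − 1.5190616)/3 = 1.5265863
R_{2,2} = 1.5306947 + (1.5306947 − 1.5137808)/15 = 1.5318223
R_{3,2} = 1.5267205 + (1.5267205 − 1.5306947)/15 = 1.5264556
R_{4,2} = 1.5265863 + (1.5265863 − 1.5267205)/15 = 1.5265774
R_{3,3} = 1.5264556 + (1.5264556 − 1.5318223)/63 = 1.5263704
R_{4,3} = (64·1.5265774 − 1.5264556) / 63 = 1.5265793
R_{4,4} = 1.5265793 + (1.5265793 − 1.5263704)/255 = 1.5265801

1.52658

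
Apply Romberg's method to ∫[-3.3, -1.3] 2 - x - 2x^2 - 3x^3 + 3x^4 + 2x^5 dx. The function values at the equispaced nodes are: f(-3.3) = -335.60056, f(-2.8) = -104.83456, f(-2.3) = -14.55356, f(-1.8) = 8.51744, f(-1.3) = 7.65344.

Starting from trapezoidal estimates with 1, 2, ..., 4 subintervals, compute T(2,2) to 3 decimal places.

T(0,0) (trapezoid, 1 panel, h=2.0000): -327.94712
T(1,0) (trapezoid, 2 panels, h=1.0000): -178.52712
T(2,0) (trapezoid, 4 panels, h=0.5000): -137.42212
T(1,1) = -178.52712 + (-178.52712 − (-327.94712))/3 = -128.72045
T(2,1) = -137.42212 + (-137.42212 − (-178.52712))/3 = -123.72045
T(2,2) = -123.72045 + (-123.72045 − (-128.72045))/15 = -123.38712

-123.387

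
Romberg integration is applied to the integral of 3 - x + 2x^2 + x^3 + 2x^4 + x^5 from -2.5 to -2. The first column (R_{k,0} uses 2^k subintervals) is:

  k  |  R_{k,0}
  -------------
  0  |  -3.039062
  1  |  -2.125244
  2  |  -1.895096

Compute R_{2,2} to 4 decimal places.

-1.8182

R_{1,1} = -2.125244 + (-2.125244 − (-3.039062))/3 = -1.820638
R_{2,1} = -1.895096 + (-1.895096 − (-2.125244))/3 = -1.818380
R_{2,2} = -1.818380 + (-1.818380 − (-1.820638))/15 = -1.818229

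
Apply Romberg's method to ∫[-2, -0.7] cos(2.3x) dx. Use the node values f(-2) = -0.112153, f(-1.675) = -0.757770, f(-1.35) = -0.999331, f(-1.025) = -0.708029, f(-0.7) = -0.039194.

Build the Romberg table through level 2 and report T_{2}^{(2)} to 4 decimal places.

-0.8660

T_{0}^{(0)} (trapezoid, 1 panel, h=1.3000): -0.098376
T_{1}^{(0)} (trapezoid, 2 panels, h=0.6500): -0.698753
T_{2}^{(0)} (trapezoid, 4 panels, h=0.3250): -0.825761
T_{1}^{(1)} = -0.698753 + (-0.698753 − (-0.098376))/3 = -0.898879
T_{2}^{(1)} = -0.825761 + (-0.825761 − (-0.698753))/3 = -0.868097
T_{2}^{(2)} = -0.868097 + (-0.868097 − (-0.898879))/15 = -0.866045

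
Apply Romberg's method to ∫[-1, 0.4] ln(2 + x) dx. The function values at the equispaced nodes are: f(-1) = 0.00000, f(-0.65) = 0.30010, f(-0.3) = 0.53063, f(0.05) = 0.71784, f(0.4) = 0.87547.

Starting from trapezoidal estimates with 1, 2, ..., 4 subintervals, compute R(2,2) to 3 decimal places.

R(0,0) (trapezoid, 1 panel, h=1.4000): 0.61283
R(1,0) (trapezoid, 2 panels, h=0.7000): 0.67786
R(2,0) (trapezoid, 4 panels, h=0.3500): 0.69521
R(1,1) = 0.67786 + (0.67786 − 0.61283)/3 = 0.69954
R(2,1) = 0.69521 + (0.69521 − 0.67786)/3 = 0.70099
R(2,2) = 0.70099 + (0.70099 − 0.69954)/15 = 0.70109

0.701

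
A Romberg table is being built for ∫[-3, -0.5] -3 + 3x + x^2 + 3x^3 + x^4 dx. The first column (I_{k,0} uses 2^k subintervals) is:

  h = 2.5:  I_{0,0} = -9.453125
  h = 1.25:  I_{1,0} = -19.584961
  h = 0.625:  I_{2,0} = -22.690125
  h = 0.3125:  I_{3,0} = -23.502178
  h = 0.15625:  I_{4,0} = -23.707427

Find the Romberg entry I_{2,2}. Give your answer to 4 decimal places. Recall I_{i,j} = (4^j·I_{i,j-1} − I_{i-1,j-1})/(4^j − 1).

Richardson extrapolation on the trapezoidal column (denominator 4−1=3):
I_{1,1} = -19.584961 + (-19.584961 − (-9.453125))/3 = -22.962240
I_{2,1} = (4·(-22.690125) − (-19.584961)) / 3 = -23.725180
I_{2,2} = (16·(-23.725180) − (-22.962240)) / 15 = -23.776043

-23.7760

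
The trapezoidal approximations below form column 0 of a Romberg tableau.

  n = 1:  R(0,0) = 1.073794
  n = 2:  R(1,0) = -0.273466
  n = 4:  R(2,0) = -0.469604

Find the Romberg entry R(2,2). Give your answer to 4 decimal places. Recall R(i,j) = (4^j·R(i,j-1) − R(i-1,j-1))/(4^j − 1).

Richardson extrapolation on the trapezoidal column (denominator 4−1=3):
R(1,1) = (4·(-0.273466) − 1.073794) / 3 = -0.722553
R(2,1) = -0.469604 + (-0.469604 − (-0.273466))/3 = -0.534983
R(2,2) = (16·(-0.534983) − (-0.722553)) / 15 = -0.522478

-0.5225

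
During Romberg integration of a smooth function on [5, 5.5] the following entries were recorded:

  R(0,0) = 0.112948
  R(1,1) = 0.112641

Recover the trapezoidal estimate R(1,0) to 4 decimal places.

0.1127

From R(1,1) = (4·R(1,0) − R(0,0))/3, solve for R(1,0):
4·R(1,0) = 3·0.112641 + 0.112948 = 0.450871
R(1,0) = 0.112718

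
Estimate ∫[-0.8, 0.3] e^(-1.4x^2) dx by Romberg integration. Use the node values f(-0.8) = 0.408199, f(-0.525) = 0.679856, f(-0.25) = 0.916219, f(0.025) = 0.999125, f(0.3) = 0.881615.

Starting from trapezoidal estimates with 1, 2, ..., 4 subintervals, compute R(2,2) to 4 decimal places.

0.9014

R(0,0) (trapezoid, 1 panel, h=1.1000): 0.709398
R(1,0) (trapezoid, 2 panels, h=0.5500): 0.858619
R(2,0) (trapezoid, 4 panels, h=0.2750): 0.891029
R(1,1) = 0.858619 + (0.858619 − 0.709398)/3 = 0.908359
R(2,1) = 0.891029 + (0.891029 − 0.858619)/3 = 0.901832
R(2,2) = 0.901832 + (0.901832 − 0.908359)/15 = 0.901397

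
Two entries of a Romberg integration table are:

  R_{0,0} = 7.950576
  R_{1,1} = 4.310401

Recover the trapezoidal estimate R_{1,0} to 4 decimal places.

From R_{1,1} = (4·R_{1,0} − R_{0,0})/3, solve for R_{1,0}:
4·R_{1,0} = 3·4.310401 + 7.950576 = 20.881779
R_{1,0} = 5.220445

5.2204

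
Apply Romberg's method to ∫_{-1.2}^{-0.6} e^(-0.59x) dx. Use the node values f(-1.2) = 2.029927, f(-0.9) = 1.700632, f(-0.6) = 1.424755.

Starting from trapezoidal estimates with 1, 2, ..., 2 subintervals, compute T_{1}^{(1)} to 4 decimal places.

T_{0}^{(0)} (trapezoid, 1 panel, h=0.6000): 1.036405
T_{1}^{(0)} (trapezoid, 2 panels, h=0.3000): 1.028392
T_{1}^{(1)} = 1.028392 + (1.028392 − 1.036405)/3 = 1.025721

1.0257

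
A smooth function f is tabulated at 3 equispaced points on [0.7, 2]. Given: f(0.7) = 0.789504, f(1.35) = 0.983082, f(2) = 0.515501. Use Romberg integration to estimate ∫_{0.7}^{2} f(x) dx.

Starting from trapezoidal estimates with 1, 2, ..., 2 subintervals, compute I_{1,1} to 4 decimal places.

1.1348

I_{0,0} (trapezoid, 1 panel, h=1.3000): 0.848253
I_{1,0} (trapezoid, 2 panels, h=0.6500): 1.063130
I_{1,1} = 1.063130 + (1.063130 − 0.848253)/3 = 1.134756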